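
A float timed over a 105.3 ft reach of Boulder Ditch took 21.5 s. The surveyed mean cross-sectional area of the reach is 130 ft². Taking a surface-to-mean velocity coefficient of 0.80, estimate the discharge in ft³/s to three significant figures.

509 ft³/s

v_surface = L / t̄ = 105.3 / 21.5 = 4.898 ft/s
v_mean = 0.80 × 4.898 = 3.918 ft/s
Q = A × v_mean = 130 × 3.918 = 509.4 ft³/s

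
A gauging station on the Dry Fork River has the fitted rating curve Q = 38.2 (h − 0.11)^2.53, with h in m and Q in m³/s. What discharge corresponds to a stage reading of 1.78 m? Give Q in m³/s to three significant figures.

140 m³/s

Q = 38.2 × (1.78 − 0.11)^2.53 = 38.2 × 1.67^2.53 = 139.8 m³/s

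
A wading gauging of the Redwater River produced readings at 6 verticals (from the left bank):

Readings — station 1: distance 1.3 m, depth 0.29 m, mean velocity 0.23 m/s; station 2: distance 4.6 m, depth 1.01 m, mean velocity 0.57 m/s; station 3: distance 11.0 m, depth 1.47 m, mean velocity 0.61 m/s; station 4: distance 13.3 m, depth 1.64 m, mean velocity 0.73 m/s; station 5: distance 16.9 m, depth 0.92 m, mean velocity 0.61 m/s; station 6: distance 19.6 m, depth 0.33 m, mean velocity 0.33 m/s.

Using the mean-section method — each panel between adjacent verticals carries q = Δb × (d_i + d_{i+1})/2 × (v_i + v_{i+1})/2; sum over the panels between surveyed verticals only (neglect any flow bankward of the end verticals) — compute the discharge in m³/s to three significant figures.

Panel 1-2: Δb = 3.3 m, d̄ = (0.29+1.01)/2 = 0.65, v̄ = (0.23+0.57)/2 = 0.4 → q = 3.3×0.65×0.4 = 0.8580 m³/s
Panel 2-3: Δb = 6.4 m, d̄ = (1.01+1.47)/2 = 1.24, v̄ = (0.57+0.61)/2 = 0.59 → q = 6.4×1.24×0.59 = 4.682 m³/s
Panel 3-4: Δb = 2.3 m, d̄ = (1.47+1.64)/2 = 1.555, v̄ = (0.61+0.73)/2 = 0.67 → q = 2.3×1.555×0.67 = 2.396 m³/s
Panel 4-5: Δb = 3.6 m, d̄ = (1.64+0.92)/2 = 1.28, v̄ = (0.73+0.61)/2 = 0.67 → q = 3.6×1.28×0.67 = 3.087 m³/s
Panel 5-6: Δb = 2.7 m, d̄ = (0.92+0.33)/2 = 0.625, v̄ = (0.61+0.33)/2 = 0.47 → q = 2.7×0.625×0.47 = 0.7931 m³/s
Q = Σ q = 11.82 m³/s

11.8 m³/s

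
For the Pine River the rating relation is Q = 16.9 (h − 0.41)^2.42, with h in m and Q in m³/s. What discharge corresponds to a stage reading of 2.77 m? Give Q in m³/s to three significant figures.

135 m³/s

Q = 16.9 × (2.77 − 0.41)^2.42 = 16.9 × 2.36^2.42 = 135.0 m³/s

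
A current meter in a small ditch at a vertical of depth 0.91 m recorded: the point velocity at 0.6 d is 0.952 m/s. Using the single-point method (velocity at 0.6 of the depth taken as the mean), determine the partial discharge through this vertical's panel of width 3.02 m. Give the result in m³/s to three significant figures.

v̄ = v₀.₆ = 0.952 m/s
q = v̄ × d × w = 0.9520 × 0.91 × 3.02 = 2.616 m³/s

2.62 m³/s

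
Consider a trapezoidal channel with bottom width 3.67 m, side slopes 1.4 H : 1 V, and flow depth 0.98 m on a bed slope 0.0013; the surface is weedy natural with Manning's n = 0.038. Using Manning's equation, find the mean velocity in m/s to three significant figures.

A = (b + z·y)·y = (3.67 + 1.4×0.98)×0.98 = 4.941 m²
P = b + 2y√(1+z²) = 3.67 + 2×0.98×√(1+1.4²) = 7.042 m
R = A/P = 4.941/7.042 = 0.7017 m
Q = (1/n)·A·R^(2/3)·S^(1/2) = (1/0.038) × 4.941 × 0.7017^(2/3) × 0.0013^(1/2) = 3.702 m³/s
V = Q/A = 3.702/4.941 = 0.7492 m/s

0.749 m/s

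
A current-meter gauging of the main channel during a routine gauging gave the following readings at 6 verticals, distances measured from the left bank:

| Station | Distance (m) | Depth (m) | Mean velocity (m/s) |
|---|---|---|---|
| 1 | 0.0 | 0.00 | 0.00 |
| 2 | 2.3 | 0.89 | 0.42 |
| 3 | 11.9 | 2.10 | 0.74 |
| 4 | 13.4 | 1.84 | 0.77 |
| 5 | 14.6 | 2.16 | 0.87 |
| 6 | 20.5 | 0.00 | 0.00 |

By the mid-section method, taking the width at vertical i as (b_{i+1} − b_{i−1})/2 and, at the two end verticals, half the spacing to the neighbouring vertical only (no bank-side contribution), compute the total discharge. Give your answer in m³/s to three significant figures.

w_2 = (11.9 − 0.0)/2 = 5.95 m; q_2 = 0.42 × 0.89 × 5.95 = 2.224 m³/s
w_3 = (13.4 − 2.3)/2 = 5.55 m; q_3 = 0.74 × 2.10 × 5.55 = 8.625 m³/s
w_4 = (14.6 − 11.9)/2 = 1.35 m; q_4 = 0.77 × 1.84 × 1.35 = 1.913 m³/s
w_5 = (20.5 − 13.4)/2 = 3.55 m; q_5 = 0.87 × 2.16 × 3.55 = 6.671 m³/s
Stations 1, 6 contribute zero (depth or velocity is 0).
Q = Σ qᵢ = 19.43 m³/s

19.4 m³/s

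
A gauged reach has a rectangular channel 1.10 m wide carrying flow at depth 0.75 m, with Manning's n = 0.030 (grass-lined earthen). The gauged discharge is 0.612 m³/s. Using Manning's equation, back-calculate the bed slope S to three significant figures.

A = b·y = 1.10 × 0.75 = 0.8250 m²
P = b + 2y = 1.10 + 2×0.75 = 2.600 m
R = A/P = 0.8250/2.600 = 0.3173 m
S = (Q·n / (1·A·R^(2/3)))² = (0.612×0.030 / (1×0.8250×0.4652))² = 0.002288

0.00229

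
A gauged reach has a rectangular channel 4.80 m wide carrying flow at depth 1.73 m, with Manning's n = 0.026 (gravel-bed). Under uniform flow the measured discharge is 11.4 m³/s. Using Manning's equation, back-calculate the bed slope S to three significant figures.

A = b·y = 4.80 × 1.73 = 8.304 m²
P = b + 2y = 4.80 + 2×1.73 = 8.260 m
R = A/P = 8.304/8.260 = 1.005 m
S = (Q·n / (1·A·R^(2/3)))² = (11.4×0.026 / (1×8.304×1.004))² = 0.001265

0.00127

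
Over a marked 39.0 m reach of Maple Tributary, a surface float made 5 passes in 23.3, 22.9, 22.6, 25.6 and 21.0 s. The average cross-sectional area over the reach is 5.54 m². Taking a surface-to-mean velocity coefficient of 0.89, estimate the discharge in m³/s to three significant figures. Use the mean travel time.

t̄ = (23.3 + 22.9 + 22.6 + 25.6 + 21.0) / 5 = 23.08 s
v_surface = L / t̄ = 39.0 / 23.08 = 1.690 m/s
v_mean = 0.89 × 1.690 = 1.504 m/s
Q = A × v_mean = 5.54 × 1.504 = 8.332 m³/s

8.33 m³/s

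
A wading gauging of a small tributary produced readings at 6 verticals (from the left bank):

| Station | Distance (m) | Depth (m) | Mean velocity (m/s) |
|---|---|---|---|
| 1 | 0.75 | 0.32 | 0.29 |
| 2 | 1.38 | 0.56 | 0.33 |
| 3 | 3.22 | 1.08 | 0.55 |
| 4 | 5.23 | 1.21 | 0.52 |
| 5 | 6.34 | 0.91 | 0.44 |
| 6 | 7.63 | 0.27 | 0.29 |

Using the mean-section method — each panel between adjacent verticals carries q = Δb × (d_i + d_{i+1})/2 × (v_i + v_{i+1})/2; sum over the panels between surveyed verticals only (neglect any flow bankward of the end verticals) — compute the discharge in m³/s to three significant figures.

Panel 1-2: Δb = 0.63 m, d̄ = (0.32+0.56)/2 = 0.44, v̄ = (0.29+0.33)/2 = 0.31 → q = 0.63×0.44×0.31 = 0.08593 m³/s
Panel 2-3: Δb = 1.84 m, d̄ = (0.56+1.08)/2 = 0.82, v̄ = (0.33+0.55)/2 = 0.44 → q = 1.84×0.82×0.44 = 0.6639 m³/s
Panel 3-4: Δb = 2.01 m, d̄ = (1.08+1.21)/2 = 1.145, v̄ = (0.55+0.52)/2 = 0.535 → q = 2.01×1.145×0.535 = 1.231 m³/s
Panel 4-5: Δb = 1.11 m, d̄ = (1.21+0.91)/2 = 1.06, v̄ = (0.52+0.44)/2 = 0.48 → q = 1.11×1.06×0.48 = 0.5648 m³/s
Panel 5-6: Δb = 1.29 m, d̄ = (0.91+0.27)/2 = 0.59, v̄ = (0.44+0.29)/2 = 0.365 → q = 1.29×0.59×0.365 = 0.2778 m³/s
Q = Σ q = 2.824 m³/s

2.82 m³/s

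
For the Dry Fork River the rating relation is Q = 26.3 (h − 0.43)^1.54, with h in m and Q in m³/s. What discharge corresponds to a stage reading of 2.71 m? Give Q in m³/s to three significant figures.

Q = 26.3 × (2.71 − 0.43)^1.54 = 26.3 × 2.28^1.54 = 93.58 m³/s

93.6 m³/s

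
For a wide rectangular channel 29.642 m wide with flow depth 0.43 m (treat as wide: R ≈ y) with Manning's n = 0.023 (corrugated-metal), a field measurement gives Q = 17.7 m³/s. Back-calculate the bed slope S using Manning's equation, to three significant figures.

A = b·y = 29.642 × 0.43 = 12.75 m²
Wide channel: R ≈ y = 0.43 m
S = (Q·n / (1·A·R^(2/3)))² = (17.7×0.023 / (1×12.75×0.5697))² = 0.003143

0.00314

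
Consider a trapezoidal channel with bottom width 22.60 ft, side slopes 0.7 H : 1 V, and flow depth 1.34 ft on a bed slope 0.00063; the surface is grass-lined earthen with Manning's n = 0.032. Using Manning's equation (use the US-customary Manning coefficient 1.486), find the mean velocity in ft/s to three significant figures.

1.33 ft/s

A = (b + z·y)·y = (22.60 + 0.7×1.34)×1.34 = 31.54 ft²
P = b + 2y√(1+z²) = 22.60 + 2×1.34×√(1+0.7²) = 25.87 ft
R = A/P = 31.54/25.87 = 1.219 ft
Q = (1.486/n)·A·R^(2/3)·S^(1/2) = (1.486/0.032) × 31.54 × 1.219^(2/3) × 0.00063^(1/2) = 41.95 ft³/s
V = Q/A = 41.95/31.54 = 1.330 ft/s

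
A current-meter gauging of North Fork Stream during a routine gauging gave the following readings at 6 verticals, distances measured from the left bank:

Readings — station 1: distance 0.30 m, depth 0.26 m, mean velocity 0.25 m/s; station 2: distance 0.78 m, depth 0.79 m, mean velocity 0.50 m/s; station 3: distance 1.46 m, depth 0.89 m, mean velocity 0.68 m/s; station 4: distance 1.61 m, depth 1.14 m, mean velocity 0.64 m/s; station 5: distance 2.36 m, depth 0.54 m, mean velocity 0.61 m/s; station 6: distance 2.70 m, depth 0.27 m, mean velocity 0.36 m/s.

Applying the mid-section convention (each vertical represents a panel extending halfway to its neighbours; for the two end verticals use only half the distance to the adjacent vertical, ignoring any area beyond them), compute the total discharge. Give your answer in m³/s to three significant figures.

1.02 m³/s

w_1 = (0.78 − 0.30)/2 = 0.24 m; q_1 = 0.25 × 0.26 × 0.24 = 0.01560 m³/s
w_2 = (1.46 − 0.30)/2 = 0.58 m; q_2 = 0.50 × 0.79 × 0.58 = 0.2291 m³/s
w_3 = (1.61 − 0.78)/2 = 0.415 m; q_3 = 0.68 × 0.89 × 0.415 = 0.2512 m³/s
w_4 = (2.36 − 1.46)/2 = 0.45 m; q_4 = 0.64 × 1.14 × 0.45 = 0.3283 m³/s
w_5 = (2.70 − 1.61)/2 = 0.545 m; q_5 = 0.61 × 0.54 × 0.545 = 0.1795 m³/s
w_6 = (2.70 − 2.36)/2 = 0.17 m; q_6 = 0.36 × 0.27 × 0.17 = 0.01652 m³/s
Q = Σ qᵢ = 1.020 m³/s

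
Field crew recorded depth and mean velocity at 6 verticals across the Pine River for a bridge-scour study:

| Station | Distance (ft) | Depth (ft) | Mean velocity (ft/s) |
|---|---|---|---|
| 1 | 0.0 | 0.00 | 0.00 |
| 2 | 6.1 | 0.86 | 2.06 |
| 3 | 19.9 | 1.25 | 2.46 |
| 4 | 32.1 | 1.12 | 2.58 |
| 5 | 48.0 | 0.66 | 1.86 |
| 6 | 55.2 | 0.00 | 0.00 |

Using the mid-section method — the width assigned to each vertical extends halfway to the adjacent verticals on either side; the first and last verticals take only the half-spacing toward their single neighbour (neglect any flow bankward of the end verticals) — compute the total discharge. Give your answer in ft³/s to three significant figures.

112 ft³/s

w_2 = (19.9 − 0.0)/2 = 9.95 ft; q_2 = 2.06 × 0.86 × 9.95 = 17.63 ft³/s
w_3 = (32.1 − 6.1)/2 = 13 ft; q_3 = 2.46 × 1.25 × 13 = 39.98 ft³/s
w_4 = (48.0 − 19.9)/2 = 14.05 ft; q_4 = 2.58 × 1.12 × 14.05 = 40.60 ft³/s
w_5 = (55.2 − 32.1)/2 = 11.55 ft; q_5 = 1.86 × 0.66 × 11.55 = 14.18 ft³/s
Stations 1, 6 contribute zero (depth or velocity is 0).
Q = Σ qᵢ = 112.4 ft³/s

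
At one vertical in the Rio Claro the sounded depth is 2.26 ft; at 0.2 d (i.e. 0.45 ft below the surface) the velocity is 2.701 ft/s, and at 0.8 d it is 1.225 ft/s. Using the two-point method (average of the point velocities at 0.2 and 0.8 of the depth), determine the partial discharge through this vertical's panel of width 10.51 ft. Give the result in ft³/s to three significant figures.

v̄ = (2.701 + 1.225) / 2 = 1.963 ft/s
q = v̄ × d × w = 1.963 × 2.26 × 10.51 = 46.63 ft³/s

46.6 ft³/s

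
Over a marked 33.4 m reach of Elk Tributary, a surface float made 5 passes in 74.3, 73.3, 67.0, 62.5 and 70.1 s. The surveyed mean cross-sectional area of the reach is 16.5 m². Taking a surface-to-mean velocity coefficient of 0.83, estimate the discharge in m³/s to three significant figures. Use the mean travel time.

t̄ = (74.3 + 73.3 + 67.0 + 62.5 + 70.1) / 5 = 69.44 s
v_surface = L / t̄ = 33.4 / 69.44 = 0.4810 m/s
v_mean = 0.83 × 0.4810 = 0.3992 m/s
Q = A × v_mean = 16.5 × 0.3992 = 6.587 m³/s

6.59 m³/s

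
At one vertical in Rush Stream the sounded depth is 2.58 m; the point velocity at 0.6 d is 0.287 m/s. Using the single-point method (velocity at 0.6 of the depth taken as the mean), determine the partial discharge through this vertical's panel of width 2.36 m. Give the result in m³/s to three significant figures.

v̄ = v₀.₆ = 0.287 m/s
q = v̄ × d × w = 0.2870 × 2.58 × 2.36 = 1.747 m³/s

1.75 m³/s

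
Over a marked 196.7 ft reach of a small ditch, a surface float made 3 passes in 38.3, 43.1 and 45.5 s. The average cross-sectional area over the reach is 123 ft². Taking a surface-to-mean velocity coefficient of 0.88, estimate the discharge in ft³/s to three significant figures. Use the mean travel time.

503 ft³/s

t̄ = (38.3 + 43.1 + 45.5) / 3 = 42.3 s
v_surface = L / t̄ = 196.7 / 42.3 = 4.650 ft/s
v_mean = 0.88 × 4.650 = 4.092 ft/s
Q = A × v_mean = 123 × 4.092 = 503.3 ft³/s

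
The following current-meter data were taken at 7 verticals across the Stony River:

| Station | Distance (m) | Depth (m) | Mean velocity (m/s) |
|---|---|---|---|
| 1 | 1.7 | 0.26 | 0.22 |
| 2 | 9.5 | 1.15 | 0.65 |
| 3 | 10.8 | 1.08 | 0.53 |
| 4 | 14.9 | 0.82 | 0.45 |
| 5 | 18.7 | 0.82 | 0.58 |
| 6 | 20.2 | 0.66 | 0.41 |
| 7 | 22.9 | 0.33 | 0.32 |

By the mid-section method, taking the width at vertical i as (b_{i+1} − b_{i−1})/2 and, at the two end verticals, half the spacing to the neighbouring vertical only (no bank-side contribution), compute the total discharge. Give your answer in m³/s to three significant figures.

w_1 = (9.5 − 1.7)/2 = 3.9 m; q_1 = 0.22 × 0.26 × 3.9 = 0.2231 m³/s
w_2 = (10.8 − 1.7)/2 = 4.55 m; q_2 = 0.65 × 1.15 × 4.55 = 3.401 m³/s
w_3 = (14.9 − 9.5)/2 = 2.7 m; q_3 = 0.53 × 1.08 × 2.7 = 1.545 m³/s
w_4 = (18.7 − 10.8)/2 = 3.95 m; q_4 = 0.45 × 0.82 × 3.95 = 1.458 m³/s
w_5 = (20.2 − 14.9)/2 = 2.65 m; q_5 = 0.58 × 0.82 × 2.65 = 1.260 m³/s
w_6 = (22.9 − 18.7)/2 = 2.1 m; q_6 = 0.41 × 0.66 × 2.1 = 0.5683 m³/s
w_7 = (22.9 − 20.2)/2 = 1.35 m; q_7 = 0.32 × 0.33 × 1.35 = 0.1426 m³/s
Q = Σ qᵢ = 8.598 m³/s

8.60 m³/s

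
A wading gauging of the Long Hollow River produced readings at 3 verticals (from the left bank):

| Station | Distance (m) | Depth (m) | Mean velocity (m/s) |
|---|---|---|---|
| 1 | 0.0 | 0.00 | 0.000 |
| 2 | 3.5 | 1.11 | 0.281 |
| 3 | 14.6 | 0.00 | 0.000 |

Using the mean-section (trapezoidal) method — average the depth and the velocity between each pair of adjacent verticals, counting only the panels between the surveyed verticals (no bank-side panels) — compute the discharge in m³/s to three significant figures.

Panel 1-2: Δb = 3.5 m, d̄ = (0.00+1.11)/2 = 0.555, v̄ = (0.000+0.281)/2 = 0.1405 → q = 3.5×0.555×0.1405 = 0.2729 m³/s
Panel 2-3: Δb = 11.1 m, d̄ = (1.11+0.00)/2 = 0.555, v̄ = (0.281+0.000)/2 = 0.1405 → q = 11.1×0.555×0.1405 = 0.8656 m³/s
Q = Σ q = 1.138 m³/s

1.14 m³/s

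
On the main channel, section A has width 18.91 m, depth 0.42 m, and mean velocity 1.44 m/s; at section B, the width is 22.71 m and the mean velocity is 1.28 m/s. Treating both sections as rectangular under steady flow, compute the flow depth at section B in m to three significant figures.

0.393 m

Q = A₁V₁ = (18.91×0.42) × 1.44 = 11.44 m³/s
d₂ = Q/(b₂ V₂) = 11.44/(22.71×1.28) = 0.3934 m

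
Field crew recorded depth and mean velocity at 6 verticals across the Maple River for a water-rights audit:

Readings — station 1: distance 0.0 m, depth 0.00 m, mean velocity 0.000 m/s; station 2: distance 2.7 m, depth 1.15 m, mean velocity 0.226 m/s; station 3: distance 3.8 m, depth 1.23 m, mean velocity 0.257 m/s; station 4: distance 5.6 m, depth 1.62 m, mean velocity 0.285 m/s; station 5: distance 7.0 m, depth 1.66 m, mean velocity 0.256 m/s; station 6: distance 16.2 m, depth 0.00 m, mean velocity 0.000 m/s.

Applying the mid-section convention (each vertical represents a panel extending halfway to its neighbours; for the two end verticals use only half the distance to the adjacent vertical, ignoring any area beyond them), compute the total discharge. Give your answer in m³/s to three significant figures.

w_2 = (3.8 − 0.0)/2 = 1.9 m; q_2 = 0.226 × 1.15 × 1.9 = 0.4938 m³/s
w_3 = (5.6 − 2.7)/2 = 1.45 m; q_3 = 0.257 × 1.23 × 1.45 = 0.4584 m³/s
w_4 = (7.0 − 3.8)/2 = 1.6 m; q_4 = 0.285 × 1.62 × 1.6 = 0.7387 m³/s
w_5 = (16.2 − 5.6)/2 = 5.3 m; q_5 = 0.256 × 1.66 × 5.3 = 2.252 m³/s
Stations 1, 6 contribute zero (depth or velocity is 0).
Q = Σ qᵢ = 3.943 m³/s

3.94 m³/s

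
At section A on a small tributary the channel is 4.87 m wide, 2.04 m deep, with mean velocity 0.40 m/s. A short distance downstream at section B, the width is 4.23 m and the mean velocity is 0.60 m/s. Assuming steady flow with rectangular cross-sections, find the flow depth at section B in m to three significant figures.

Q = A₁V₁ = (4.87×2.04) × 0.40 = 3.974 m³/s
d₂ = Q/(b₂ V₂) = 3.974/(4.23×0.60) = 1.566 m

1.57 m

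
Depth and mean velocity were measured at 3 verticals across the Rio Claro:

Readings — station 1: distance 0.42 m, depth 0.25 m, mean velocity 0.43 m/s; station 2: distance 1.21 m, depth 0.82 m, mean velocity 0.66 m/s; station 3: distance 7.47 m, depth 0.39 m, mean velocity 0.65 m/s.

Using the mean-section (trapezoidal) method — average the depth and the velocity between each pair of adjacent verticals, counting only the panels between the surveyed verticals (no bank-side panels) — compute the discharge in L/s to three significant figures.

2710 L/s

Panel 1-2: Δb = 0.79 m, d̄ = (0.25+0.82)/2 = 0.535, v̄ = (0.43+0.66)/2 = 0.545 → q = 0.79×0.535×0.545 = 0.2303 m³/s
Panel 2-3: Δb = 6.26 m, d̄ = (0.82+0.39)/2 = 0.605, v̄ = (0.66+0.65)/2 = 0.655 → q = 6.26×0.605×0.655 = 2.481 m³/s
Q = Σ q = 2.711 m³/s
= 2.711 × 1000 = 2711 L/s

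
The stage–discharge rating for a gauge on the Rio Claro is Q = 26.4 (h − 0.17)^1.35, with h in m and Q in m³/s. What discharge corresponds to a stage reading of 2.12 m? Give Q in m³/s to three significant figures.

Q = 26.4 × (2.12 − 0.17)^1.35 = 26.4 × 1.95^1.35 = 65.04 m³/s

65.0 m³/s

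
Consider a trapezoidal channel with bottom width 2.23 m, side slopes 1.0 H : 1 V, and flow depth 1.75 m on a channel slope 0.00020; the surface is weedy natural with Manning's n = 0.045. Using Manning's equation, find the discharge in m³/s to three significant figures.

A = (b + z·y)·y = (2.23 + 1.0×1.75)×1.75 = 6.965 m²
P = b + 2y√(1+z²) = 2.23 + 2×1.75×√(1+1.0²) = 7.180 m
R = A/P = 6.965/7.180 = 0.9701 m
Q = (1/n)·A·R^(2/3)·S^(1/2) = (1/0.045) × 6.965 × 0.9701^(2/3) × 0.00020^(1/2) = 2.145 m³/s

2.15 m³/s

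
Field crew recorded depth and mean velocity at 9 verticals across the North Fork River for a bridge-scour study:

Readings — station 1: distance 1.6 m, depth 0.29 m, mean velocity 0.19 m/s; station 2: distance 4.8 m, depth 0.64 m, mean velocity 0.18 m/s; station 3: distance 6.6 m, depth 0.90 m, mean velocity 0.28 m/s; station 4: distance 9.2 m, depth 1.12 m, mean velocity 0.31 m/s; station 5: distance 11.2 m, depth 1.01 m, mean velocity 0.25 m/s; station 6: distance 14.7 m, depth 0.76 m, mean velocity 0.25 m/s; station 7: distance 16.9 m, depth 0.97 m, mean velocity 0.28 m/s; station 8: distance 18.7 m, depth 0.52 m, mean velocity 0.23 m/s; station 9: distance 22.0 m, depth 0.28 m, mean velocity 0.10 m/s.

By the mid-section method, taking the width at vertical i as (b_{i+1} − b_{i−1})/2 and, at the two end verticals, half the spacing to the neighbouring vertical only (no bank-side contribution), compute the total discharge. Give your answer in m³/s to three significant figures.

3.86 m³/s

w_1 = (4.8 − 1.6)/2 = 1.6 m; q_1 = 0.19 × 0.29 × 1.6 = 0.08816 m³/s
w_2 = (6.6 − 1.6)/2 = 2.5 m; q_2 = 0.18 × 0.64 × 2.5 = 0.2880 m³/s
w_3 = (9.2 − 4.8)/2 = 2.2 m; q_3 = 0.28 × 0.90 × 2.2 = 0.5544 m³/s
w_4 = (11.2 − 6.6)/2 = 2.3 m; q_4 = 0.31 × 1.12 × 2.3 = 0.7986 m³/s
w_5 = (14.7 − 9.2)/2 = 2.75 m; q_5 = 0.25 × 1.01 × 2.75 = 0.6944 m³/s
w_6 = (16.9 − 11.2)/2 = 2.85 m; q_6 = 0.25 × 0.76 × 2.85 = 0.5415 m³/s
w_7 = (18.7 − 14.7)/2 = 2 m; q_7 = 0.28 × 0.97 × 2 = 0.5432 m³/s
w_8 = (22.0 − 16.9)/2 = 2.55 m; q_8 = 0.23 × 0.52 × 2.55 = 0.3050 m³/s
w_9 = (22.0 − 18.7)/2 = 1.65 m; q_9 = 0.10 × 0.28 × 1.65 = 0.04620 m³/s
Q = Σ qᵢ = 3.859 m³/s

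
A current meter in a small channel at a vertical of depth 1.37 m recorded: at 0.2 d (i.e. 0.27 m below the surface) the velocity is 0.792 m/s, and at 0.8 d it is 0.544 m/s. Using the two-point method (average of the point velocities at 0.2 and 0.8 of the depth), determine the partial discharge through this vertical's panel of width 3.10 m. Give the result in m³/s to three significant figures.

v̄ = (0.792 + 0.544) / 2 = 0.6680 m/s
q = v̄ × d × w = 0.6680 × 1.37 × 3.10 = 2.837 m³/s

2.84 m³/s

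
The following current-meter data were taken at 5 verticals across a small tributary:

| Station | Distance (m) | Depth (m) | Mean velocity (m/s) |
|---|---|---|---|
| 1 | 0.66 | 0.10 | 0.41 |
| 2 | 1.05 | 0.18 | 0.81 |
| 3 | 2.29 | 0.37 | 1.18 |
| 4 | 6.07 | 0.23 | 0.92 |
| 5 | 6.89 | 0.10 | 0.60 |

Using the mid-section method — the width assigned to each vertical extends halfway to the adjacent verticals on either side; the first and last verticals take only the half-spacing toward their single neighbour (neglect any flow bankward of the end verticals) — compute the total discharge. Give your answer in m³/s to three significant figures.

w_1 = (1.05 − 0.66)/2 = 0.195 m; q_1 = 0.41 × 0.10 × 0.195 = 0.007995 m³/s
w_2 = (2.29 − 0.66)/2 = 0.815 m; q_2 = 0.81 × 0.18 × 0.815 = 0.1188 m³/s
w_3 = (6.07 − 1.05)/2 = 2.51 m; q_3 = 1.18 × 0.37 × 2.51 = 1.096 m³/s
w_4 = (6.89 − 2.29)/2 = 2.3 m; q_4 = 0.92 × 0.23 × 2.3 = 0.4867 m³/s
w_5 = (6.89 − 6.07)/2 = 0.41 m; q_5 = 0.60 × 0.10 × 0.41 = 0.02460 m³/s
Q = Σ qᵢ = 1.734 m³/s

1.73 m³/s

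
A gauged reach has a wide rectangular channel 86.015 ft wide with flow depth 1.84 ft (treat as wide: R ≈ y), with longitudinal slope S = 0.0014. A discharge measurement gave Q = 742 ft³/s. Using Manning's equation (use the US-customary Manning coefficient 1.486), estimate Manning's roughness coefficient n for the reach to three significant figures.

0.0178

A = b·y = 86.015 × 1.84 = 158.3 ft²
Wide channel: R ≈ y = 1.84 ft
n = (1.486/Q)·A·R^(2/3)·S^(1/2) = (1.486/742) × 158.3 × 1.502 × 0.03742 = 0.01781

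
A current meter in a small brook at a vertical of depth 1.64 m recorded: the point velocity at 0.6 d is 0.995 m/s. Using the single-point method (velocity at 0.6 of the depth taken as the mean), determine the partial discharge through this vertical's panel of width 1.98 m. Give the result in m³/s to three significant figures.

v̄ = v₀.₆ = 0.995 m/s
q = v̄ × d × w = 0.9950 × 1.64 × 1.98 = 3.231 m³/s

3.23 m³/s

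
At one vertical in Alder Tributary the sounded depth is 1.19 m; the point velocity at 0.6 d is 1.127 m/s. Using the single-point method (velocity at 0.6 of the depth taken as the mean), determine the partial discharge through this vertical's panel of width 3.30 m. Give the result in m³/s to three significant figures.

4.43 m³/s

v̄ = v₀.₆ = 1.127 m/s
q = v̄ × d × w = 1.127 × 1.19 × 3.30 = 4.426 m³/s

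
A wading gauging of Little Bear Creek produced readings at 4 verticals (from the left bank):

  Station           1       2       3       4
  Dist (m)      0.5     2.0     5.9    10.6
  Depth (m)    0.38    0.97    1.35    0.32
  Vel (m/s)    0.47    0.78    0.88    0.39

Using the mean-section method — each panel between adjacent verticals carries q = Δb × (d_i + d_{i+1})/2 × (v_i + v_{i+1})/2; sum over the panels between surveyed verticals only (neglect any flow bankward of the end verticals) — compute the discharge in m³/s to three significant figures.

Panel 1-2: Δb = 1.5 m, d̄ = (0.38+0.97)/2 = 0.675, v̄ = (0.47+0.78)/2 = 0.625 → q = 1.5×0.675×0.625 = 0.6328 m³/s
Panel 2-3: Δb = 3.9 m, d̄ = (0.97+1.35)/2 = 1.16, v̄ = (0.78+0.88)/2 = 0.83 → q = 3.9×1.16×0.83 = 3.755 m³/s
Panel 3-4: Δb = 4.7 m, d̄ = (1.35+0.32)/2 = 0.835, v̄ = (0.88+0.39)/2 = 0.635 → q = 4.7×0.835×0.635 = 2.492 m³/s
Q = Σ q = 6.880 m³/s

6.88 m³/s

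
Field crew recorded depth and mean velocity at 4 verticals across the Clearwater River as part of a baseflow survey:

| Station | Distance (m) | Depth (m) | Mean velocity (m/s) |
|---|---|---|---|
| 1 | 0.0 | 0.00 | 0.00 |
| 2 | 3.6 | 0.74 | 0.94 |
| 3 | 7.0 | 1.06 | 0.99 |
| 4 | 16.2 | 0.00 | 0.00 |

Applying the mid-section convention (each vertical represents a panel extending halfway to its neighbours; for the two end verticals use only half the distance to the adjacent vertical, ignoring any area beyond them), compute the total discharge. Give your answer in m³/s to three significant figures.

9.05 m³/s

w_2 = (7.0 − 0.0)/2 = 3.5 m; q_2 = 0.94 × 0.74 × 3.5 = 2.435 m³/s
w_3 = (16.2 − 3.6)/2 = 6.3 m; q_3 = 0.99 × 1.06 × 6.3 = 6.611 m³/s
Stations 1, 4 contribute zero (depth or velocity is 0).
Q = Σ qᵢ = 9.046 m³/s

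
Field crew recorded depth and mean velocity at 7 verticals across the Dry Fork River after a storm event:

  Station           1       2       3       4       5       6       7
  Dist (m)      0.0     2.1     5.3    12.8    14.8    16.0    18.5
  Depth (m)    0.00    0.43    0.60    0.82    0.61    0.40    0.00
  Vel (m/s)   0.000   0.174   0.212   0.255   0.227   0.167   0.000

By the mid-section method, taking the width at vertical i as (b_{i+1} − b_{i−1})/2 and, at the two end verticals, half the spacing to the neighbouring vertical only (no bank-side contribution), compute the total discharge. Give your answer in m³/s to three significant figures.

2.22 m³/s

w_2 = (5.3 − 0.0)/2 = 2.65 m; q_2 = 0.174 × 0.43 × 2.65 = 0.1983 m³/s
w_3 = (12.8 − 2.1)/2 = 5.35 m; q_3 = 0.212 × 0.60 × 5.35 = 0.6805 m³/s
w_4 = (14.8 − 5.3)/2 = 4.75 m; q_4 = 0.255 × 0.82 × 4.75 = 0.9932 m³/s
w_5 = (16.0 − 12.8)/2 = 1.6 m; q_5 = 0.227 × 0.61 × 1.6 = 0.2216 m³/s
w_6 = (18.5 − 14.8)/2 = 1.85 m; q_6 = 0.167 × 0.40 × 1.85 = 0.1236 m³/s
Stations 1, 7 contribute zero (depth or velocity is 0).
Q = Σ qᵢ = 2.217 m³/s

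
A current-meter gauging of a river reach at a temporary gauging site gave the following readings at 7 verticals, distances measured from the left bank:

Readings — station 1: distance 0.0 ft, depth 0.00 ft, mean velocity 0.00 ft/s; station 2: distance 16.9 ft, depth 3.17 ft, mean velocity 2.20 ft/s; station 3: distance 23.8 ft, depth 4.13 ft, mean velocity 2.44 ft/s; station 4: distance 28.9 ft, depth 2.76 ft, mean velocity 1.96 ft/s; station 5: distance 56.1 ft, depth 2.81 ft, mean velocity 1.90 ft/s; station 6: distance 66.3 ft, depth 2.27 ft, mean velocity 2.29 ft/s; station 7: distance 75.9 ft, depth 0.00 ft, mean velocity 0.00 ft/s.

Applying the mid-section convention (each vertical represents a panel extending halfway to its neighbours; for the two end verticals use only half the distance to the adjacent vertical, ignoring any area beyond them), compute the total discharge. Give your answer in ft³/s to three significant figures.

382 ft³/s

w_2 = (23.8 − 0.0)/2 = 11.9 ft; q_2 = 2.20 × 3.17 × 11.9 = 82.99 ft³/s
w_3 = (28.9 − 16.9)/2 = 6 ft; q_3 = 2.44 × 4.13 × 6 = 60.46 ft³/s
w_4 = (56.1 − 23.8)/2 = 16.15 ft; q_4 = 1.96 × 2.76 × 16.15 = 87.37 ft³/s
w_5 = (66.3 − 28.9)/2 = 18.7 ft; q_5 = 1.90 × 2.81 × 18.7 = 99.84 ft³/s
w_6 = (75.9 − 56.1)/2 = 9.9 ft; q_6 = 2.29 × 2.27 × 9.9 = 51.46 ft³/s
Stations 1, 7 contribute zero (depth or velocity is 0).
Q = Σ qᵢ = 382.1 ft³/s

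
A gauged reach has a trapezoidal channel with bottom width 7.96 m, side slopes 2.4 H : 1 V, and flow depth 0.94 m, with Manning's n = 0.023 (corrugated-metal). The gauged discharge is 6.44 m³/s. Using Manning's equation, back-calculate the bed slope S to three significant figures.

0.000351

A = (b + z·y)·y = (7.96 + 2.4×0.94)×0.94 = 9.603 m²
P = b + 2y√(1+z²) = 7.96 + 2×0.94×√(1+2.4²) = 12.85 m
R = A/P = 9.603/12.85 = 0.7474 m
S = (Q·n / (1·A·R^(2/3)))² = (6.44×0.023 / (1×9.603×0.8236))² = 0.0003507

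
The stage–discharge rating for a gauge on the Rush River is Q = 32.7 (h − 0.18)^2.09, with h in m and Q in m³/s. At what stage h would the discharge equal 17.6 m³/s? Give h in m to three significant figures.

0.923 m

h − h₀ = (Q/C)^(1/b) = (17.6/32.7)^(1/2.09) = 0.7435 m
h = 0.18 + 0.7435 = 0.9235 m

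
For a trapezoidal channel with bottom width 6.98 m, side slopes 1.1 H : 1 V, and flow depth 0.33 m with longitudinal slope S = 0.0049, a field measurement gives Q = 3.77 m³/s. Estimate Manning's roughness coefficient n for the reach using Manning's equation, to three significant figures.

A = (b + z·y)·y = (6.98 + 1.1×0.33)×0.33 = 2.423 m²
P = b + 2y√(1+z²) = 6.98 + 2×0.33×√(1+1.1²) = 7.961 m
R = A/P = 2.423/7.961 = 0.3044 m
n = (1/Q)·A·R^(2/3)·S^(1/2) = (1/3.77) × 2.423 × 0.4525 × 0.07000 = 0.02036

0.0204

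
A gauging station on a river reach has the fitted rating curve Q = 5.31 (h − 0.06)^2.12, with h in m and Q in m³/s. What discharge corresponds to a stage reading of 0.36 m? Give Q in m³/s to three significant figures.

Q = 5.31 × (0.36 − 0.06)^2.12 = 5.31 × 0.3^2.12 = 0.4136 m³/s

0.414 m³/s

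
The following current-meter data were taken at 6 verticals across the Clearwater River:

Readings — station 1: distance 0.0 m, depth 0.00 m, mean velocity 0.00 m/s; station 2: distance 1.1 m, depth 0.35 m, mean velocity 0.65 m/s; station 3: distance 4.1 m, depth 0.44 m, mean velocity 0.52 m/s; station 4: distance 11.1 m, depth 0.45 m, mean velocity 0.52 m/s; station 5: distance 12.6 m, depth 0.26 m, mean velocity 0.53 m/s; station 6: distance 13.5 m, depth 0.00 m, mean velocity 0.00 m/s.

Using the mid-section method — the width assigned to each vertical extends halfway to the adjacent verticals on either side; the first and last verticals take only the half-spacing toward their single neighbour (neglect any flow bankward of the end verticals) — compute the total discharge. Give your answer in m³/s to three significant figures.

w_2 = (4.1 − 0.0)/2 = 2.05 m; q_2 = 0.65 × 0.35 × 2.05 = 0.4664 m³/s
w_3 = (11.1 − 1.1)/2 = 5 m; q_3 = 0.52 × 0.44 × 5 = 1.144 m³/s
w_4 = (12.6 − 4.1)/2 = 4.25 m; q_4 = 0.52 × 0.45 × 4.25 = 0.9945 m³/s
w_5 = (13.5 − 11.1)/2 = 1.2 m; q_5 = 0.53 × 0.26 × 1.2 = 0.1654 m³/s
Stations 1, 6 contribute zero (depth or velocity is 0).
Q = Σ qᵢ = 2.770 m³/s

2.77 m³/s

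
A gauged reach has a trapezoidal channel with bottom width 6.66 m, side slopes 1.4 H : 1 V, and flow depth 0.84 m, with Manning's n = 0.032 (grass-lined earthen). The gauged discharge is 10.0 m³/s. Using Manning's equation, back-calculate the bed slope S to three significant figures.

A = (b + z·y)·y = (6.66 + 1.4×0.84)×0.84 = 6.582 m²
P = b + 2y√(1+z²) = 6.66 + 2×0.84×√(1+1.4²) = 9.550 m
R = A/P = 6.582/9.550 = 0.6892 m
S = (Q·n / (1·A·R^(2/3)))² = (10.0×0.032 / (1×6.582×0.7803))² = 0.003882

0.00388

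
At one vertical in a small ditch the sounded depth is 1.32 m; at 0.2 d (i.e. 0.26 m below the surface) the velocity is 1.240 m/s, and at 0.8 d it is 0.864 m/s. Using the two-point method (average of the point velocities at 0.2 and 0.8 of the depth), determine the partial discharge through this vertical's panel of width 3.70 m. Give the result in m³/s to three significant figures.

5.14 m³/s

v̄ = (1.240 + 0.864) / 2 = 1.052 m/s
q = v̄ × d × w = 1.052 × 1.32 × 3.70 = 5.138 m³/s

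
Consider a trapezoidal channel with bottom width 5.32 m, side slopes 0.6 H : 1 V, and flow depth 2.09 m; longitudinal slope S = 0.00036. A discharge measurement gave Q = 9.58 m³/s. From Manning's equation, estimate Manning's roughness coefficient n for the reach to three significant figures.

0.0332

A = (b + z·y)·y = (5.32 + 0.6×2.09)×2.09 = 13.74 m²
P = b + 2y√(1+z²) = 5.32 + 2×2.09×√(1+0.6²) = 10.19 m
R = A/P = 13.74/10.19 = 1.348 m
n = (1/Q)·A·R^(2/3)·S^(1/2) = (1/9.58) × 13.74 × 1.220 × 0.01897 = 0.03320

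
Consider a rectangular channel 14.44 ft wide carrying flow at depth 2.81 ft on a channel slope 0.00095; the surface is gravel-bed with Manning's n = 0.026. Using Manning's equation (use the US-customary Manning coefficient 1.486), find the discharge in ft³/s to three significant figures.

114 ft³/s

A = b·y = 14.44 × 2.81 = 40.58 ft²
P = b + 2y = 14.44 + 2×2.81 = 20.06 ft
R = A/P = 40.58/20.06 = 2.023 ft
Q = (1.486/n)·A·R^(2/3)·S^(1/2) = (1.486/0.026) × 40.58 × 2.023^(2/3) × 0.00095^(1/2) = 114.3 ft³/s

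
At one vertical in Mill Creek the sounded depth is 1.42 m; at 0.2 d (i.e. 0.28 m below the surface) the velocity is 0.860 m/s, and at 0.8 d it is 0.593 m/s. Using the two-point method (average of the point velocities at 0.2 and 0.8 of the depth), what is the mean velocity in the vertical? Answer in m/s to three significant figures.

0.727 m/s

v̄ = (0.860 + 0.593) / 2 = 0.7265 m/s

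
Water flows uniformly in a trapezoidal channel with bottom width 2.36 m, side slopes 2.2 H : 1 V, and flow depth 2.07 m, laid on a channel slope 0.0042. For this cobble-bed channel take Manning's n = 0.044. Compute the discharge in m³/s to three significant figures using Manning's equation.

A = (b + z·y)·y = (2.36 + 2.2×2.07)×2.07 = 14.31 m²
P = b + 2y√(1+z²) = 2.36 + 2×2.07×√(1+2.2²) = 12.36 m
R = A/P = 14.31/12.36 = 1.157 m
Q = (1/n)·A·R^(2/3)·S^(1/2) = (1/0.044) × 14.31 × 1.157^(2/3) × 0.0042^(1/2) = 23.24 m³/s

23.2 m³/s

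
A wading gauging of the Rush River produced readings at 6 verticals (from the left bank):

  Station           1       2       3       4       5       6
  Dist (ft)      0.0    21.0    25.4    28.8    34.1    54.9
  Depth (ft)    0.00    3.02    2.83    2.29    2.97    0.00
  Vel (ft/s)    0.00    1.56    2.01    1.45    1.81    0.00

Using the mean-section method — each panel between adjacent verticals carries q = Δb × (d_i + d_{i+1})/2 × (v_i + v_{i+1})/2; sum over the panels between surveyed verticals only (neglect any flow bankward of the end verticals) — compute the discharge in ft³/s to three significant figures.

113 ft³/s

Panel 1-2: Δb = 21 ft, d̄ = (0.00+3.02)/2 = 1.51, v̄ = (0.00+1.56)/2 = 0.78 → q = 21×1.51×0.78 = 24.73 ft³/s
Panel 2-3: Δb = 4.4 ft, d̄ = (3.02+2.83)/2 = 2.925, v̄ = (1.56+2.01)/2 = 1.785 → q = 4.4×2.925×1.785 = 22.97 ft³/s
Panel 3-4: Δb = 3.4 ft, d̄ = (2.83+2.29)/2 = 2.56, v̄ = (2.01+1.45)/2 = 1.73 → q = 3.4×2.56×1.73 = 15.06 ft³/s
Panel 4-5: Δb = 5.3 ft, d̄ = (2.29+2.97)/2 = 2.63, v̄ = (1.45+1.81)/2 = 1.63 → q = 5.3×2.63×1.63 = 22.72 ft³/s
Panel 5-6: Δb = 20.8 ft, d̄ = (2.97+0.00)/2 = 1.485, v̄ = (1.81+0.00)/2 = 0.905 → q = 20.8×1.485×0.905 = 27.95 ft³/s
Q = Σ q = 113.4 ft³/s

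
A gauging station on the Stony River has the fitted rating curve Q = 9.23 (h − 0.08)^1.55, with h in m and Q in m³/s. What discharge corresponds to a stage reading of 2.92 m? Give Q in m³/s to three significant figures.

Q = 9.23 × (2.92 − 0.08)^1.55 = 9.23 × 2.84^1.55 = 46.54 m³/s

46.5 m³/s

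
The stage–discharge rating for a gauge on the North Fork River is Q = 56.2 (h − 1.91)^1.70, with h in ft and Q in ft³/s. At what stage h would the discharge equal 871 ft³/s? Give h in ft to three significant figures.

6.92 ft

h − h₀ = (Q/C)^(1/b) = (871/56.2)^(1/1.70) = 5.014 ft
h = 1.91 + 5.014 = 6.924 ft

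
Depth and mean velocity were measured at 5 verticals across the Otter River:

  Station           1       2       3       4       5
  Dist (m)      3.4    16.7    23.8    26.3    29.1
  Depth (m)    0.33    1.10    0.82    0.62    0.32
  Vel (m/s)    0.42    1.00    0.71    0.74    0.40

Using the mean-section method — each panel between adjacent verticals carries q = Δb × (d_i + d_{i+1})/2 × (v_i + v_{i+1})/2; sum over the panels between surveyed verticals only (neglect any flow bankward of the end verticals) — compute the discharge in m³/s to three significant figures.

Panel 1-2: Δb = 13.3 m, d̄ = (0.33+1.10)/2 = 0.715, v̄ = (0.42+1.00)/2 = 0.71 → q = 13.3×0.715×0.71 = 6.752 m³/s
Panel 2-3: Δb = 7.1 m, d̄ = (1.10+0.82)/2 = 0.96, v̄ = (1.00+0.71)/2 = 0.855 → q = 7.1×0.96×0.855 = 5.828 m³/s
Panel 3-4: Δb = 2.5 m, d̄ = (0.82+0.62)/2 = 0.72, v̄ = (0.71+0.74)/2 = 0.725 → q = 2.5×0.72×0.725 = 1.305 m³/s
Panel 4-5: Δb = 2.8 m, d̄ = (0.62+0.32)/2 = 0.47, v̄ = (0.74+0.40)/2 = 0.57 → q = 2.8×0.47×0.57 = 0.7501 m³/s
Q = Σ q = 14.63 m³/s

14.6 m³/s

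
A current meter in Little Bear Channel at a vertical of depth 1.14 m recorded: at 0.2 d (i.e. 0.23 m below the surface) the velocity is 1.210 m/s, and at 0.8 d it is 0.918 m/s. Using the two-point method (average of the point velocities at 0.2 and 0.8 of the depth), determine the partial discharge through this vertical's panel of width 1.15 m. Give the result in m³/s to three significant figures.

v̄ = (1.210 + 0.918) / 2 = 1.064 m/s
q = v̄ × d × w = 1.064 × 1.14 × 1.15 = 1.395 m³/s

1.39 m³/s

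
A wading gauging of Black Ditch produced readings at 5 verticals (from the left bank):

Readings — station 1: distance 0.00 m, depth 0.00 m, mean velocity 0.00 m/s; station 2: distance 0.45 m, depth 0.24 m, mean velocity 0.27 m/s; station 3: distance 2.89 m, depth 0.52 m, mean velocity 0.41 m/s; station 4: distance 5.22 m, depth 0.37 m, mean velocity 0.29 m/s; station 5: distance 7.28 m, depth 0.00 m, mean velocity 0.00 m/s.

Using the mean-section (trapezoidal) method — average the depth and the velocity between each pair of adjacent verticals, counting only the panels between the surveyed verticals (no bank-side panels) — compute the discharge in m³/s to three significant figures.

0.741 m³/s

Panel 1-2: Δb = 0.45 m, d̄ = (0.00+0.24)/2 = 0.12, v̄ = (0.00+0.27)/2 = 0.135 → q = 0.45×0.12×0.135 = 0.007290 m³/s
Panel 2-3: Δb = 2.44 m, d̄ = (0.24+0.52)/2 = 0.38, v̄ = (0.27+0.41)/2 = 0.34 → q = 2.44×0.38×0.34 = 0.3152 m³/s
Panel 3-4: Δb = 2.33 m, d̄ = (0.52+0.37)/2 = 0.445, v̄ = (0.41+0.29)/2 = 0.35 → q = 2.33×0.445×0.35 = 0.3629 m³/s
Panel 4-5: Δb = 2.06 m, d̄ = (0.37+0.00)/2 = 0.185, v̄ = (0.29+0.00)/2 = 0.145 → q = 2.06×0.185×0.145 = 0.05526 m³/s
Q = Σ q = 0.7407 m³/s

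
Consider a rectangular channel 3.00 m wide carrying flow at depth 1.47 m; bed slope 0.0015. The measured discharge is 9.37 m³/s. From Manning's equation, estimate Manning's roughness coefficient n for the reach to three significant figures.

0.0149

A = b·y = 3.00 × 1.47 = 4.410 m²
P = b + 2y = 3.00 + 2×1.47 = 5.940 m
R = A/P = 4.410/5.940 = 0.7424 m
n = (1/Q)·A·R^(2/3)·S^(1/2) = (1/9.37) × 4.410 × 0.8199 × 0.03873 = 0.01495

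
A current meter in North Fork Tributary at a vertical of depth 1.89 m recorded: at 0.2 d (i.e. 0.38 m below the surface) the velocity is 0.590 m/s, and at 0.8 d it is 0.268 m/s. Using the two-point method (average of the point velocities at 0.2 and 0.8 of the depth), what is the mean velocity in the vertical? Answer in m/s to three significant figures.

0.429 m/s

v̄ = (0.590 + 0.268) / 2 = 0.4290 m/s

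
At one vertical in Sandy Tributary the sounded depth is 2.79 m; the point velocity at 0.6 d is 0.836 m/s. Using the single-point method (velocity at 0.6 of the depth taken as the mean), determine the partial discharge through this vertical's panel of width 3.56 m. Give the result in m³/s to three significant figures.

8.30 m³/s

v̄ = v₀.₆ = 0.836 m/s
q = v̄ × d × w = 0.8360 × 2.79 × 3.56 = 8.303 m³/s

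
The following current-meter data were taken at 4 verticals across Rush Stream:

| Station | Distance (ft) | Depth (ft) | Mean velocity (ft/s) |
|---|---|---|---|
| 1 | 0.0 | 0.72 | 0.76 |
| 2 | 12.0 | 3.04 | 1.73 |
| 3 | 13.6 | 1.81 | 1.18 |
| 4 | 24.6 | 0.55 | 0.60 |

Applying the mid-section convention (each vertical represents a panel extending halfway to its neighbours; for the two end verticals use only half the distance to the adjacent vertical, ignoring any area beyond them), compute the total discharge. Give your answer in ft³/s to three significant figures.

54.3 ft³/s

w_1 = (12.0 − 0.0)/2 = 6 ft; q_1 = 0.76 × 0.72 × 6 = 3.283 ft³/s
w_2 = (13.6 − 0.0)/2 = 6.8 ft; q_2 = 1.73 × 3.04 × 6.8 = 35.76 ft³/s
w_3 = (24.6 − 12.0)/2 = 6.3 ft; q_3 = 1.18 × 1.81 × 6.3 = 13.46 ft³/s
w_4 = (24.6 − 13.6)/2 = 5.5 ft; q_4 = 0.60 × 0.55 × 5.5 = 1.815 ft³/s
Q = Σ qᵢ = 54.32 ft³/s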